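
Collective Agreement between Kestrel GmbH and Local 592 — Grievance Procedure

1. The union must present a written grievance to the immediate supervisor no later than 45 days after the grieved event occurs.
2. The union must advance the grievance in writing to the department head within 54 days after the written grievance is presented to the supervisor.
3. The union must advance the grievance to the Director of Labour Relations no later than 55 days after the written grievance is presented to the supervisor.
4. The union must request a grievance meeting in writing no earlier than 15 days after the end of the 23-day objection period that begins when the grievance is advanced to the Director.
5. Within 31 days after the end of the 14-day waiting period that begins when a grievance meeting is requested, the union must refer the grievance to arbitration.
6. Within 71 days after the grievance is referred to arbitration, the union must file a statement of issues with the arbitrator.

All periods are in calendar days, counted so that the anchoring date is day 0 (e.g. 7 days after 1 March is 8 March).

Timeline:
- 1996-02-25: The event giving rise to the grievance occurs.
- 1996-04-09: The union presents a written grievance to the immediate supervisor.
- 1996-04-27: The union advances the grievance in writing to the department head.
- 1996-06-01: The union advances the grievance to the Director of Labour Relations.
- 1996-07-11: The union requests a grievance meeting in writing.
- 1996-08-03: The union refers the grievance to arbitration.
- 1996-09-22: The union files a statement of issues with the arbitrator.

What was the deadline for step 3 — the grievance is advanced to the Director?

Step 3 runs from 1996-04-09, when the written grievance is presented to the supervisor. 55 days after 1996-04-09 is 1996-06-03.

1996-06-03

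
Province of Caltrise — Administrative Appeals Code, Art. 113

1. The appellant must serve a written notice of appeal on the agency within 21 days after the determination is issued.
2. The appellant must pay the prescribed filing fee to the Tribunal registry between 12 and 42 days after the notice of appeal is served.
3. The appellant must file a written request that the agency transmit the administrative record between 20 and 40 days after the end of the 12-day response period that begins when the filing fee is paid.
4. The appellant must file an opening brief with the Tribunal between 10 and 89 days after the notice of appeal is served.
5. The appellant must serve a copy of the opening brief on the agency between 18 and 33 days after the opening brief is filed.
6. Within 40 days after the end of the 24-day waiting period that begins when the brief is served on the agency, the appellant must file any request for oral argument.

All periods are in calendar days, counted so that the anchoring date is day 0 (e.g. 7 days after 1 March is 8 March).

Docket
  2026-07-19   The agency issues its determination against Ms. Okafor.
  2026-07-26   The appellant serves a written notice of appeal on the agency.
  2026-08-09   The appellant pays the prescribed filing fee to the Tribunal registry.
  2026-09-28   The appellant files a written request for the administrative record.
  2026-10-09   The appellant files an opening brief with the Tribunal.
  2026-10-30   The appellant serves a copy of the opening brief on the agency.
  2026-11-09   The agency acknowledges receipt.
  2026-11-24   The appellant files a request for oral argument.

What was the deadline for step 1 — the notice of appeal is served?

Step 1 runs from 2026-07-19, when the determination is issued. 21 days after 2026-07-19 is 2026-08-09.

2026-08-09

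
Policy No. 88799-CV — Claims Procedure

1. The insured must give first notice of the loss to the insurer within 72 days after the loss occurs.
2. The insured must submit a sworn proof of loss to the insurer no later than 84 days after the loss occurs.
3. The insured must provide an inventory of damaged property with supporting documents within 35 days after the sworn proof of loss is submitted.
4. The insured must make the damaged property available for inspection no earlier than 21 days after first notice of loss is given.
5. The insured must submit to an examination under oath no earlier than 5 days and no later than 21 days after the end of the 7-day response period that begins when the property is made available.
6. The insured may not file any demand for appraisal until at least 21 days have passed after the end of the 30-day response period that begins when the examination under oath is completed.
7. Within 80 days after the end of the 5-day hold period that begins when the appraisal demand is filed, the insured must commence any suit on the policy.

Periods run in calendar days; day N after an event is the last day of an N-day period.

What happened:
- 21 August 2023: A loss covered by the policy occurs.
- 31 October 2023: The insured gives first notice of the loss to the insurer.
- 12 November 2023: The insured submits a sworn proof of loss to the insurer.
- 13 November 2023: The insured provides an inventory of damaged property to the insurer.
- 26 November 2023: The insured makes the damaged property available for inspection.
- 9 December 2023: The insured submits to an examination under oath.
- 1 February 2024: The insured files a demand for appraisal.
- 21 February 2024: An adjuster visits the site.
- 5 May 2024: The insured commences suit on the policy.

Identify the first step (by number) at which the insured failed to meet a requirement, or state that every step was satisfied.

Step 1 — counting 72 days from 21 August 2023 (when the loss occurs) gives a deadline of 1 November 2023; done 31 October 2023 — timely.
Step 2 — counting 84 days from 21 August 2023 (when the loss occurs) gives a deadline of 13 November 2023; 12 November 2023 is within that limit.
Step 3 — counting 35 days from 12 November 2023 (when the sworn proof of loss is submitted) gives a deadline of 17 December 2023; 13 November 2023 is within that limit.
Step 4 — must wait 21 days from 31 October 2023 (when first notice of loss is given), so not before 21 November 2023; done 26 November 2023 — permitted.
Step 5 — 5 and 21 days from 3 December 2023 (end of the 7-day response period, which began when the property is made available on 26 November 2023) are 8 December 2023 and 24 December 2023 respectively; 9 December 2023 falls inside that range.
Step 6 — must wait 21 days from 8 January 2024 (end of the 30-day response period, which began when the examination under oath is completed on 9 December 2023), so not before 29 January 2024; done 1 February 2024, after the minimum wait.
Step 7 — counting 80 days from 6 February 2024 (end of the 5-day hold period, which began when the appraisal demand is filed on 1 February 2024) gives a deadline of 26 April 2024; 5 May 2024 misses that deadline by 9 days.

Step 7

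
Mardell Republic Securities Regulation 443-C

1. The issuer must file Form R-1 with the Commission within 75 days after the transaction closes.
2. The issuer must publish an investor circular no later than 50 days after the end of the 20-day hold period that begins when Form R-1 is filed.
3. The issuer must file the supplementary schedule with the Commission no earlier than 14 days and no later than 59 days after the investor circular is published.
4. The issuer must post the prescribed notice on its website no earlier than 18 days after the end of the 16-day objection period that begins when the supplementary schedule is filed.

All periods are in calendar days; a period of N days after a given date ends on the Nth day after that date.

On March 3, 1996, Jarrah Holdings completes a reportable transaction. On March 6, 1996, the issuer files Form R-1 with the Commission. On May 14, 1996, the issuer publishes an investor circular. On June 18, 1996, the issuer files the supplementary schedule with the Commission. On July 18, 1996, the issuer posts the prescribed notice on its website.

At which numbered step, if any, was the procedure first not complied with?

Step 4

(1) due by March 3, 1996 + 75 days = May 17, 1996; completed March 6, 1996, before the deadline.
(2) due by March 26, 1996 + 50 days = May 15, 1996; May 14, 1996 is within that limit.
(3) the permitted window runs from May 14, 1996 + 14 = May 28, 1996 to May 14, 1996 + 59 = July 12, 1996; June 18, 1996 falls inside that range.
(4) permitted from July 4, 1996 + 18 days = July 22, 1996 onward; done July 18, 1996 — 4 days too early.
The procedure was therefore not followed at step 4.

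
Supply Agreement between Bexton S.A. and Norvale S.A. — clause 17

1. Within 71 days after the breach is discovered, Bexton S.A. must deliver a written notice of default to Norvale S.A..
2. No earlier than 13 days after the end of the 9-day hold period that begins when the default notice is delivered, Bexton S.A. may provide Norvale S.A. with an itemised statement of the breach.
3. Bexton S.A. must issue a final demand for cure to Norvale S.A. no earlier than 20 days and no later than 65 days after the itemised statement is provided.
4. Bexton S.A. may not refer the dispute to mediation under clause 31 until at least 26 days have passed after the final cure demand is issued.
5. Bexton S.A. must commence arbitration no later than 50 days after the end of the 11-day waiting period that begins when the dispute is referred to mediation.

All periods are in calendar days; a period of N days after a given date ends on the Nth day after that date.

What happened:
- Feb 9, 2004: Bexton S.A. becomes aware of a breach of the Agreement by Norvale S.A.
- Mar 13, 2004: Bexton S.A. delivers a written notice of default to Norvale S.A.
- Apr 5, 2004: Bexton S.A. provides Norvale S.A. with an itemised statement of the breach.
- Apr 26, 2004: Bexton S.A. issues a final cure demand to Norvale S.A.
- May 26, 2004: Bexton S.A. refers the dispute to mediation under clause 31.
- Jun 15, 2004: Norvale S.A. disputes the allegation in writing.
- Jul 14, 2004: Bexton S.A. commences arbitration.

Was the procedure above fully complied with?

Yes

(1) due by Feb 9, 2004 + 71 days = Apr 20, 2004; completed Mar 13, 2004, before the deadline.
(2) permitted from Mar 22, 2004 + 13 days = Apr 4, 2004 onward; done Apr 5, 2004, after the minimum wait.
(3) the permitted window runs from Apr 5, 2004 + 20 = Apr 25, 2004 to Apr 5, 2004 + 65 = Jun 9, 2004; Apr 26, 2004 falls inside that range.
(4) permitted from Apr 26, 2004 + 26 days = May 22, 2004 onward; done May 26, 2004 — permitted.
(5) due by Jun 6, 2004 + 50 days = Jul 26, 2004; Jul 14, 2004 is within that limit.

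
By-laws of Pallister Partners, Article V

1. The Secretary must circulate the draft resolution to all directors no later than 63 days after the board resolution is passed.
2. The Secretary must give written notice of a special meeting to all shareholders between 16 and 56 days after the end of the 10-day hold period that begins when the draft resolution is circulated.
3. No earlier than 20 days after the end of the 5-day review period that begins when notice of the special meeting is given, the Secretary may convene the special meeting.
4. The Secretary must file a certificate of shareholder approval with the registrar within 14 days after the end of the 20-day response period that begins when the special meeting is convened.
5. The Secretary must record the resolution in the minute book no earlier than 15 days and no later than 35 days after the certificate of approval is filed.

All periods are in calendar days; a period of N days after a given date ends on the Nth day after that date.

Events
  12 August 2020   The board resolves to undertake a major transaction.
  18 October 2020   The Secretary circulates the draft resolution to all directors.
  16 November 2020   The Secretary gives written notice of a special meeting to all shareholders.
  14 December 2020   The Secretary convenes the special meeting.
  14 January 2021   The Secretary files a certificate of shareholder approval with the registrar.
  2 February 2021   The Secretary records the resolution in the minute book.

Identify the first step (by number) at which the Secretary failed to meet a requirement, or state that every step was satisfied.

Step 1

Step 1: 63 days after 12 August 2020 (when the board resolution is passed) is 14 October 2020; not done until 18 October 2020, 4 days after the deadline.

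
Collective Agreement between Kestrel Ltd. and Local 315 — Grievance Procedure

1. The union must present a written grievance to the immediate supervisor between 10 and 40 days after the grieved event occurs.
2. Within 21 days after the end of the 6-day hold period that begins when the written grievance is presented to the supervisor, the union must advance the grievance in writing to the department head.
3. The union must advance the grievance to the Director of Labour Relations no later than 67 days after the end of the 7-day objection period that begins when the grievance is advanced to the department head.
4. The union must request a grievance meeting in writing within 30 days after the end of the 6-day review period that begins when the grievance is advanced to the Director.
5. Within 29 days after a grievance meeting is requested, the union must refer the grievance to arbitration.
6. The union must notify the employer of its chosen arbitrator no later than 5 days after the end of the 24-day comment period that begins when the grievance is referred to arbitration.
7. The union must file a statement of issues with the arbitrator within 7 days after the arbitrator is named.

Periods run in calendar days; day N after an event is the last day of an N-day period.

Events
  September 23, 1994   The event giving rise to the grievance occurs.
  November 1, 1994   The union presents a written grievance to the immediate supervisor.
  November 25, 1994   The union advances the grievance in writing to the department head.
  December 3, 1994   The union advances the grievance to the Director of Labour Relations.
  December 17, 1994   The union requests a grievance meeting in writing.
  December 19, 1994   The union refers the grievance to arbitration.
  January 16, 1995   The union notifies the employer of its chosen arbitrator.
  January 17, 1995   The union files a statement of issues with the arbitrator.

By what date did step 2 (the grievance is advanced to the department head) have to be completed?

November 28, 1994

The written grievance is presented to the supervisor on November 1, 1994; the 6-day hold period therefore ends November 7, 1994, and step 2 runs from that date. 21 days after November 7, 1994 is November 28, 1994.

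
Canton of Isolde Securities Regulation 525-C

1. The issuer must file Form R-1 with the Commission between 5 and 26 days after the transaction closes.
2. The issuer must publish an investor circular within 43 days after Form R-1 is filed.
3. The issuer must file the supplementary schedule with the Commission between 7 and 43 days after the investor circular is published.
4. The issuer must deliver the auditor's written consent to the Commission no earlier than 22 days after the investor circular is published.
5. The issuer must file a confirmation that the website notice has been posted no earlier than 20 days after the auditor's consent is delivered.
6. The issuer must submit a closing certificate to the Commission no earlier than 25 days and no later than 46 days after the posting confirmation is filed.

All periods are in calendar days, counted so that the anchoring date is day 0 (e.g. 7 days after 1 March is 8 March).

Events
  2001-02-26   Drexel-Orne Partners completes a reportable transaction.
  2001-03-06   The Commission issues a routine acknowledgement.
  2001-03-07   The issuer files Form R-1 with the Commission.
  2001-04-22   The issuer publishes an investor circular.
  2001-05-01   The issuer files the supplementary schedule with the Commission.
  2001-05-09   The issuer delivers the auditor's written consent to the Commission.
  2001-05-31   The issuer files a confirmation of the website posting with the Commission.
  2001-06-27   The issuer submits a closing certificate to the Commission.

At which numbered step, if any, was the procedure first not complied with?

(1) the permitted window runs from 2001-02-26 + 5 = 2001-03-03 to 2001-02-26 + 26 = 2001-03-24; 2001-03-07 falls inside that range.
(2) due by 2001-03-07 + 43 days = 2001-04-19; 2001-04-22 misses that deadline by 3 days.
Later steps need not be reached.

Step 2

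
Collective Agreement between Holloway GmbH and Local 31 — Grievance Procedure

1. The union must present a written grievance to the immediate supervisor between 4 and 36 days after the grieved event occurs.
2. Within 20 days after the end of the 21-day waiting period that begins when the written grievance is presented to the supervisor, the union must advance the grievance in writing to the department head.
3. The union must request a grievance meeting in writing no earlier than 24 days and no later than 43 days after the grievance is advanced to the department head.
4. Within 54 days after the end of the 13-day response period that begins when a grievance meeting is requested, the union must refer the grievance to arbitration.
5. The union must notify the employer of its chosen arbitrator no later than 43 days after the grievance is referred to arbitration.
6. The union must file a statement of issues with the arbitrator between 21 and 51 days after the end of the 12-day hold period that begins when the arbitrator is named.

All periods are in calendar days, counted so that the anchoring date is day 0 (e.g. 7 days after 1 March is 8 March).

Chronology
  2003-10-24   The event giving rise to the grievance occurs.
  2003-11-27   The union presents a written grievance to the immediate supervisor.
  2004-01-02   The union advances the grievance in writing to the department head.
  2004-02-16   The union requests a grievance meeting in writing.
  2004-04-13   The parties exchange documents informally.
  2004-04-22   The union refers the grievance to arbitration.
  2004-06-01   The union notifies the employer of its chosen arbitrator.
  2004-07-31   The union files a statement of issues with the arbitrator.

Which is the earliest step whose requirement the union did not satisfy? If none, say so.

(1) the permitted window runs from 2003-10-24 + 4 = 2003-10-28 to 2003-10-24 + 36 = 2003-11-29; 2003-11-27 falls inside that range.
(2) due by 2003-12-18 + 20 days = 2004-01-07; completed 2004-01-02, before the deadline.
(3) the permitted window runs from 2004-01-02 + 24 = 2004-01-26 to 2004-01-02 + 43 = 2004-02-14; 2004-02-16 is 2 days past the end of the window.
The analysis stops there.

Step 3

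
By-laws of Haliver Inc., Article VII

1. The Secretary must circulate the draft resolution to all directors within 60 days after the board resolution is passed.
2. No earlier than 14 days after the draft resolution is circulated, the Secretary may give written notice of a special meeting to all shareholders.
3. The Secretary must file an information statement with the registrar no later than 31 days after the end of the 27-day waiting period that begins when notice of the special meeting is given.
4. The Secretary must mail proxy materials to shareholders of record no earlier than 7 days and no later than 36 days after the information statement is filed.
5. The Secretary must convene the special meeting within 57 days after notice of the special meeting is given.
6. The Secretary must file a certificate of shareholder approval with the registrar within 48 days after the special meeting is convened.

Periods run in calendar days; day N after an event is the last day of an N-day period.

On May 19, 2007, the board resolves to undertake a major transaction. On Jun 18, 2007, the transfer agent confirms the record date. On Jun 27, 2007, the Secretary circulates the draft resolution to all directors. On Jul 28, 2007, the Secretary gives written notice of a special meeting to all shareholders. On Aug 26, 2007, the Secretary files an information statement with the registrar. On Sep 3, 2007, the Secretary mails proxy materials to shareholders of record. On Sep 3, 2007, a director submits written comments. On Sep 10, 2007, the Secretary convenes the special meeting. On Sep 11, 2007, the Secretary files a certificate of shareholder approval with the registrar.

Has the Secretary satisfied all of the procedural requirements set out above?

Step 1 — counting 60 days from May 19, 2007 (when the board resolution is passed) gives a deadline of Jul 18, 2007; completed Jun 27, 2007, before the deadline.
Step 2 — must wait 14 days from Jun 27, 2007 (when the draft resolution is circulated), so not before Jul 11, 2007; done Jul 28, 2007 — permitted.
Step 3 — counting 31 days from Aug 24, 2007 (end of the 27-day waiting period, which began when notice of the special meeting is given on Jul 28, 2007) gives a deadline of Sep 24, 2007; done Aug 26, 2007 — timely.
Step 4 — 7 and 36 days from Aug 26, 2007 (when the information statement is filed) are Sep 2, 2007 and Oct 1, 2007 respectively; done Sep 3, 2007, which is between those dates.
Step 5 — counting 57 days from Jul 28, 2007 (when notice of the special meeting is given) gives a deadline of Sep 23, 2007; Sep 10, 2007 is within that limit.
Step 6 — counting 48 days from Sep 10, 2007 (when the special meeting is convened) gives a deadline of Oct 28, 2007; completed Sep 11, 2007, before the deadline.

Yes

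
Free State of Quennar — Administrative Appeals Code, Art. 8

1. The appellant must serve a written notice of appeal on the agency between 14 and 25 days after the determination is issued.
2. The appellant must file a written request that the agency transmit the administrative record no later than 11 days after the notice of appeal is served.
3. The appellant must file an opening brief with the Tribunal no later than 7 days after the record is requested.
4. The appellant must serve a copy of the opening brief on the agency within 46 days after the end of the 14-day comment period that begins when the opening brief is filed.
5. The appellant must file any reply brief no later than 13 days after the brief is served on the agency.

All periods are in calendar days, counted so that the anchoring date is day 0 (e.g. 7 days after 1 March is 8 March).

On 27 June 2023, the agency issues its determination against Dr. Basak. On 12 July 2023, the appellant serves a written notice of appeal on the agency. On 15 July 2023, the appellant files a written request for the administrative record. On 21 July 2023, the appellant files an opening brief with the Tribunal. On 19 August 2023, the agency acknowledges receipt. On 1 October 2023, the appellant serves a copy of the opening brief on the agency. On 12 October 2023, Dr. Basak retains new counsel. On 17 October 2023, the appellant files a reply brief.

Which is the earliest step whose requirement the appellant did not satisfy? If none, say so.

Step 4

Step 1: the window is 14–25 days after 27 June 2023 (when the determination is issued), so 11 July 2023 through 22 July 2023; done 12 July 2023 — within the window.
Step 2: 11 days after 12 July 2023 (when the notice of appeal is served) is 23 July 2023; done 15 July 2023 — timely.
Step 3: 7 days after 15 July 2023 (when the record is requested) is 22 July 2023; done 21 July 2023 — timely.
Step 4: 46 days after 4 August 2023 (end of the 14-day comment period, which began when the opening brief is filed on 21 July 2023) is 19 September 2023; 1 October 2023 misses that deadline by 12 days.
Later steps need not be reached.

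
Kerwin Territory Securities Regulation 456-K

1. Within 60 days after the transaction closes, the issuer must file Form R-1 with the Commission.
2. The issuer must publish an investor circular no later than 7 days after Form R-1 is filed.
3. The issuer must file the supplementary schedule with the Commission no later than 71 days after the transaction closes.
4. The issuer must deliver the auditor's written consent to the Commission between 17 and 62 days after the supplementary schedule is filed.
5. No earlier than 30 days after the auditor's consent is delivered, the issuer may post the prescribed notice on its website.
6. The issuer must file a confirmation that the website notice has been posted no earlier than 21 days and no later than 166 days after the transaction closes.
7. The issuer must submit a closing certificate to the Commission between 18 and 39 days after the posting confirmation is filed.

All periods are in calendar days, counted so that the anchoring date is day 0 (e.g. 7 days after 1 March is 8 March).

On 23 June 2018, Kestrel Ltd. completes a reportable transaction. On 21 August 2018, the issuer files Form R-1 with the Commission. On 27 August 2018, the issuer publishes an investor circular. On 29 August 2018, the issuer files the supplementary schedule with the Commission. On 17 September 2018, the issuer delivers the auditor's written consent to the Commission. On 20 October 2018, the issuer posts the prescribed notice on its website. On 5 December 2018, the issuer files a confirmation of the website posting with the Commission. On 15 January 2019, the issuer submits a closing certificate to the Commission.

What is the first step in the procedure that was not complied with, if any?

Step 7

Step 1 — counting 60 days from 23 June 2018 (when the transaction closes) gives a deadline of 22 August 2018; completed 21 August 2018, before the deadline.
Step 2 — counting 7 days from 21 August 2018 (when Form R-1 is filed) gives a deadline of 28 August 2018; 27 August 2018 is within that limit.
Step 3 — counting 71 days from 23 June 2018 (when the transaction closes) gives a deadline of 2 September 2018; 29 August 2018 is within that limit.
Step 4 — 17 and 62 days from 29 August 2018 (when the supplementary schedule is filed) are 15 September 2018 and 30 October 2018 respectively; done 17 September 2018 — within the window.
Step 5 — must wait 30 days from 17 September 2018 (when the auditor's consent is delivered), so not before 17 October 2018; 20 October 2018 is on or after that date.
Step 6 — 21 and 166 days from 23 June 2018 (when the transaction closes) are 14 July 2018 and 6 December 2018 respectively; done 5 December 2018 — within the window.
Step 7 — 18 and 39 days from 5 December 2018 (when the posting confirmation is filed) are 23 December 2018 and 13 January 2019 respectively; done 15 January 2019 — 2 days after the window closed.
The analysis stops there.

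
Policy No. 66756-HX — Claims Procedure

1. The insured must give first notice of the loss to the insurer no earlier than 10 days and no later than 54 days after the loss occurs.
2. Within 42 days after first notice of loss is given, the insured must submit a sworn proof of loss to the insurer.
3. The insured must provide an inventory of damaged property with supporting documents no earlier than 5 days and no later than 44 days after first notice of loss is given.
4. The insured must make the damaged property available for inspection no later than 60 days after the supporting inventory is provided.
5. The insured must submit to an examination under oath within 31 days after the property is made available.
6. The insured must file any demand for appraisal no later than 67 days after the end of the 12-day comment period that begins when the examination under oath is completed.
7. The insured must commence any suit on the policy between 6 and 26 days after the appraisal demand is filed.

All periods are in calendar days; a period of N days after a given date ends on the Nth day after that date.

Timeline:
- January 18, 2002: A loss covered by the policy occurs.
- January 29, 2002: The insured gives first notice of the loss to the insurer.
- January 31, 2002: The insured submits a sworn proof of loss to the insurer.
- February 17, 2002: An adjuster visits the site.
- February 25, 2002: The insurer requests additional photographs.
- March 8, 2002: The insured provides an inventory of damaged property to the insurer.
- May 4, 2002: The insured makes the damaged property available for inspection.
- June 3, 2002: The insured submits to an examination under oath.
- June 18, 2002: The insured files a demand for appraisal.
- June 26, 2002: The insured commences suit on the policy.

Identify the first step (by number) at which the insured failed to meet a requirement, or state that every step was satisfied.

Step 1 — 10 and 54 days from January 18, 2002 (when the loss occurs) are January 28, 2002 and March 13, 2002 respectively; done January 29, 2002 — within the window.
Step 2 — counting 42 days from January 29, 2002 (when first notice of loss is given) gives a deadline of March 12, 2002; January 31, 2002 is within that limit.
Step 3 — 5 and 44 days from January 29, 2002 (when first notice of loss is given) are February 3, 2002 and March 14, 2002 respectively; done March 8, 2002 — within the window.
Step 4 — counting 60 days from March 8, 2002 (when the supporting inventory is provided) gives a deadline of May 7, 2002; May 4, 2002 is within that limit.
Step 5 — counting 31 days from May 4, 2002 (when the property is made available) gives a deadline of June 4, 2002; June 3, 2002 is within that limit.
Step 6 — counting 67 days from June 15, 2002 (end of the 12-day comment period, which began when the examination under oath is completed on June 3, 2002) gives a deadline of August 21, 2002; June 18, 2002 is within that limit.
Step 7 — 6 and 26 days from June 18, 2002 (when the appraisal demand is filed) are June 24, 2002 and July 14, 2002 respectively; done June 26, 2002, which is between those dates.

None — every step was satisfied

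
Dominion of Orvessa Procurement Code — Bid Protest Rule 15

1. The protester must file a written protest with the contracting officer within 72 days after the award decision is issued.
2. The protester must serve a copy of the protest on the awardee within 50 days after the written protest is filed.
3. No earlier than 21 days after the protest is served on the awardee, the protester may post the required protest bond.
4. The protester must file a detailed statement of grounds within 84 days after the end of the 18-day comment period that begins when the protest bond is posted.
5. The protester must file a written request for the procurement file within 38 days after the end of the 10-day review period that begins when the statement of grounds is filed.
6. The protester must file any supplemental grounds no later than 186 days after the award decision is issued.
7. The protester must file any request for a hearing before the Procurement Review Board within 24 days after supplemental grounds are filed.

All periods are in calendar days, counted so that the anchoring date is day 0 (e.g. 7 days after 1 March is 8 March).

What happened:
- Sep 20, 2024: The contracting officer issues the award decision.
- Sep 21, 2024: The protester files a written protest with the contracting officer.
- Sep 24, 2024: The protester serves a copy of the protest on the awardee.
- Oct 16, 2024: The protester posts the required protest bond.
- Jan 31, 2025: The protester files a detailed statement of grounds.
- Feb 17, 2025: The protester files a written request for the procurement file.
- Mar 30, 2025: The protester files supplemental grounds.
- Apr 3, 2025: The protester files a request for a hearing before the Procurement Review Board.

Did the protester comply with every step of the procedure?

No

Step 1: 72 days after Sep 20, 2024 (when the award decision is issued) is Dec 1, 2024; completed Sep 21, 2024, before the deadline.
Step 2: 50 days after Sep 21, 2024 (when the written protest is filed) is Nov 10, 2024; completed Sep 24, 2024, before the deadline.
Step 3: the earliest permitted date is 21 days after Sep 24, 2024 (when the protest is served on the awardee), i.e. Oct 15, 2024; done Oct 16, 2024, after the minimum wait.
Step 4: 84 days after Nov 3, 2024 (end of the 18-day comment period, which began when the protest bond is posted on Oct 16, 2024) is Jan 26, 2025; done Jan 31, 2025 — 5 days late.
That is the first point of non-compliance.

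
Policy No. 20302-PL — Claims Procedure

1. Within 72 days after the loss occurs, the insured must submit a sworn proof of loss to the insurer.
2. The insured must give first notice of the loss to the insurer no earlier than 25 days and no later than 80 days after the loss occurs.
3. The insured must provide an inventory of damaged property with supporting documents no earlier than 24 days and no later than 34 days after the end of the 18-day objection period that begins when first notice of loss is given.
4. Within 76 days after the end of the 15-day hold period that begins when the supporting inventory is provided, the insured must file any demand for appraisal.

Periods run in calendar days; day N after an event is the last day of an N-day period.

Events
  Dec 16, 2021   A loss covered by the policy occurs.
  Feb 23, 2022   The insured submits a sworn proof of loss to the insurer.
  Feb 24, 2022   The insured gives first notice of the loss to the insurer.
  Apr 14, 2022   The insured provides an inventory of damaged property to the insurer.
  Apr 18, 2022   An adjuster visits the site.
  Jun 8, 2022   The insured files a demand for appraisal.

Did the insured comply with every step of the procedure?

(1) due by Dec 16, 2021 + 72 days = Feb 26, 2022; completed Feb 23, 2022, before the deadline.
(2) the permitted window runs from Dec 16, 2021 + 25 = Jan 10, 2022 to Dec 16, 2021 + 80 = Mar 6, 2022; Feb 24, 2022 falls inside that range.
(3) the permitted window runs from Mar 14, 2022 + 24 = Apr 7, 2022 to Mar 14, 2022 + 34 = Apr 17, 2022; Apr 14, 2022 falls inside that range.
(4) due by Apr 29, 2022 + 76 days = Jul 14, 2022; completed Jun 8, 2022, before the deadline.

Yes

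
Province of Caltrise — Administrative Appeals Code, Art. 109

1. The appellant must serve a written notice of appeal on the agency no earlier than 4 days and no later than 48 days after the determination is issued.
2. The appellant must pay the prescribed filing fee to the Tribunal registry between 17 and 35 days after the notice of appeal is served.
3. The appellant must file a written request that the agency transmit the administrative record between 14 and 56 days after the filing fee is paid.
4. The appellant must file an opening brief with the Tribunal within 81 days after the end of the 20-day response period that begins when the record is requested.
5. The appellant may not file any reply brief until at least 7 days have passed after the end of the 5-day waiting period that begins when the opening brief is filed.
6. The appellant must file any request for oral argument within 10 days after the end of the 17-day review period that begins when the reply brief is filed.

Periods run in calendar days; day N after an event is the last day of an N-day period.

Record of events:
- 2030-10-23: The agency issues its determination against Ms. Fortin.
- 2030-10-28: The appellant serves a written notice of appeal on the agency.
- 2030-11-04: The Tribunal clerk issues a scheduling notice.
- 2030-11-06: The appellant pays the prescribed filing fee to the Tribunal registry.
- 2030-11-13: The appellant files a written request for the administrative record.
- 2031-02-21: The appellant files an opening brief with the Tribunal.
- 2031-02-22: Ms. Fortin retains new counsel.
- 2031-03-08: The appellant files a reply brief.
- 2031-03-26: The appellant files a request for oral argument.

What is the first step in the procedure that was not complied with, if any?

Step 2

Step 1: the window is 4–48 days after 2030-10-23 (when the determination is issued), so 2030-10-27 through 2030-12-10; done 2030-10-28 — within the window.
Step 2: the window is 17–35 days after 2030-10-28 (when the notice of appeal is served), so 2030-11-14 through 2030-12-02; done 2030-11-06 — 8 days before the window opened.
The procedure was therefore not followed at step 2.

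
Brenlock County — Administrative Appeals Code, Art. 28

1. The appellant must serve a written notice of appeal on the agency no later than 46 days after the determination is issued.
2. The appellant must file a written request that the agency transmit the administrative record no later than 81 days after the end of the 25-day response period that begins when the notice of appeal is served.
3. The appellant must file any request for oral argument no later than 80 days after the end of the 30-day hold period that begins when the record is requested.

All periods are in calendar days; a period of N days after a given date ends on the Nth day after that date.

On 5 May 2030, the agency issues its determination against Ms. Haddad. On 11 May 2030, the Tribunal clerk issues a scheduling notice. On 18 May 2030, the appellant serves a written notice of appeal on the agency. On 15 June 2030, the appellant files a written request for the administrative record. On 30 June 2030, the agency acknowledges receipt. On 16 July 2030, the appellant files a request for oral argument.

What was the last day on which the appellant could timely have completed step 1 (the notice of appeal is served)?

20 June 2030

Step 1 runs from 5 May 2030, when the determination is issued. 46 days after 5 May 2030 is 20 June 2030.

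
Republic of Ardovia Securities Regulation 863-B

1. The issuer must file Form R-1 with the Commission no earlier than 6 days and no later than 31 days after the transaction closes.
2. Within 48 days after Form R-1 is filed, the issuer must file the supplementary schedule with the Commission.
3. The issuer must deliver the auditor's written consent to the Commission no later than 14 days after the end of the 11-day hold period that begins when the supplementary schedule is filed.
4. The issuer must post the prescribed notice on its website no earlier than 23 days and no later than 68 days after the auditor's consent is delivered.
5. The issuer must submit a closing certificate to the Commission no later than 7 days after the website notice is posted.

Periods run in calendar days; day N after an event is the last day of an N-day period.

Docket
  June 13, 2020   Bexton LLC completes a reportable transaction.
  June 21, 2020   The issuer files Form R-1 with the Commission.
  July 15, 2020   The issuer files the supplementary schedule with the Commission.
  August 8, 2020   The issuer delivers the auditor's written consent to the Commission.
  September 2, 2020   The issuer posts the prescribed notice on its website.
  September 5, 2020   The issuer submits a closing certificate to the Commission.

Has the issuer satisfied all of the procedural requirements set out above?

Step 1 — 6 and 31 days from June 13, 2020 (when the transaction closes) are June 19, 2020 and July 14, 2020 respectively; done June 21, 2020, which is between those dates.
Step 2 — counting 48 days from June 21, 2020 (when Form R-1 is filed) gives a deadline of August 8, 2020; July 15, 2020 is within that limit.
Step 3 — counting 14 days from July 26, 2020 (end of the 11-day hold period, which began when the supplementary schedule is filed on July 15, 2020) gives a deadline of August 9, 2020; completed August 8, 2020, before the deadline.
Step 4 — 23 and 68 days from August 8, 2020 (when the auditor's consent is delivered) are August 31, 2020 and October 15, 2020 respectively; September 2, 2020 falls inside that range.
Step 5 — counting 7 days from September 2, 2020 (when the website notice is posted) gives a deadline of September 9, 2020; September 5, 2020 is within that limit.

Yes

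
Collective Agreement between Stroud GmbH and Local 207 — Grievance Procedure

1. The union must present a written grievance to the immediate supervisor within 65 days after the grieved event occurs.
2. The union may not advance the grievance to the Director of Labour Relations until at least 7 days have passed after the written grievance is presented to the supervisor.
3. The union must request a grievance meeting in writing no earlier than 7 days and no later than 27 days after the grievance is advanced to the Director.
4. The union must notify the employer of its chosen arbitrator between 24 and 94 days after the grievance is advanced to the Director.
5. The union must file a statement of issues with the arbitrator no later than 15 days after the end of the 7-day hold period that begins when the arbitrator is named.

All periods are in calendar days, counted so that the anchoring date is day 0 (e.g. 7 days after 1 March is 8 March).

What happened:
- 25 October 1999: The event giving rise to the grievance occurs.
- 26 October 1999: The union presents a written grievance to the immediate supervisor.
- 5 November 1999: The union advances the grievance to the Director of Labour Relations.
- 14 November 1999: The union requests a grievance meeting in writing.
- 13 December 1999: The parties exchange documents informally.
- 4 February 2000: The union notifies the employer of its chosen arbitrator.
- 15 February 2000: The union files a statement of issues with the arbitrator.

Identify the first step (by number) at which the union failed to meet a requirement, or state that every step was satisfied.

None — every step was satisfied

(1) due by 25 October 1999 + 65 days = 29 December 1999; done 26 October 1999 — timely.
(2) permitted from 26 October 1999 + 7 days = 2 November 1999 onward; done 5 November 1999, after the minimum wait.
(3) the permitted window runs from 5 November 1999 + 7 = 12 November 1999 to 5 November 1999 + 27 = 2 December 1999; 14 November 1999 falls inside that range.
(4) the permitted window runs from 5 November 1999 + 24 = 29 November 1999 to 5 November 1999 + 94 = 7 February 2000; done 4 February 2000, which is between those dates.
(5) due by 11 February 2000 + 15 days = 26 February 2000; completed 15 February 2000, before the deadline.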